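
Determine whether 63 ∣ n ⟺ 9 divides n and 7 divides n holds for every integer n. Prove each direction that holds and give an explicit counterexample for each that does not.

(⟹) If 63 ∣ n, write n = 63q. Since 63 = 7·9, n = 9·(7q), so 9 ∣ n; and since 63 = 9·7, n = 7·(9q), so 7 ∣ n.

(⟸) Suppose 9 ∣ n and 7 ∣ n. Any common multiple of 9 and 7 is a multiple of their lcm; here gcd(9, 7) = 1, so lcm(9, 7) = 9·7 = 63, so 63 ∣ n.

Both directions hold; the statement is true.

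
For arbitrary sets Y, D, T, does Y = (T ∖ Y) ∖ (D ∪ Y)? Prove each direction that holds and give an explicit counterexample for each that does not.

(⊆) fails and (⊇) fails.

(⊆) This inclusion fails. Take Y = {1}, D = ∅, T = ∅; then 1 ∈ Y but 1 ∉ (T ∖ Y) ∖ (D ∪ Y).

(⊇) This inclusion fails. Take Y = ∅, D = ∅, T = {1}; then 1 ∈ (T ∖ Y) ∖ (D ∪ Y) but 1 ∉ Y.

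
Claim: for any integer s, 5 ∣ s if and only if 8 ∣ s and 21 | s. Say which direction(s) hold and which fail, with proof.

(⇒) fails and (⇐) fails.

Forward direction. This fails: take s = 5. Certainly 5 ∣ 5, but 8 ∤ 5.

Converse. This fails: take s = 168. Both 8 ∣ 168 and 21 ∣ 168, yet 168 is not a multiple of 5 (since 168 = 33·5 + 3), so 5 ∤ 168.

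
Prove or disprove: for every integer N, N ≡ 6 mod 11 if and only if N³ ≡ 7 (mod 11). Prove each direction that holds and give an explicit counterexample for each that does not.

The biconditional holds.

Forward direction. Suppose N ≡ 6 mod 11. Write N = 11j + 6. Then (11j + 6)³ = 1331j³ + 2178j² + 1188j + 216 = 11(121j³ + 198j² + 108j + 19) + 7, so N³ ≡ 7 (mod 11).

Converse. Suppose N³ ≡ 7 (mod 11). The only residue r in {0, …, 10} with r³ ≡ 7 (mod 11) is r = 6, so N ≡ 6 (mod 11).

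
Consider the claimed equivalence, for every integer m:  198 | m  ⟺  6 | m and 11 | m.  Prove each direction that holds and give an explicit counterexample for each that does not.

Not equivalent: only (⇒) holds.

(⟸) This fails: take m = 66. Both 6 ∣ 66 and 11 ∣ 66, yet 66 is not a multiple of 198 (since 66 = 0·198 + 66), so 198 ∤ 66.

(⟹) If 198 ∣ m, write m = 198q. Since 198 = 33·6, m = 6·(33q), so 6 ∣ m; and since 198 = 18·11, m = 11·(18q), so 11 ∣ m.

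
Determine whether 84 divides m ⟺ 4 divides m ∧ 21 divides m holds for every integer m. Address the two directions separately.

Both directions hold.

(⟹) If 84 ∣ m, write m = 84q. Since 84 = 21·4, m = 4·(21q), so 4 ∣ m; and since 84 = 4·21, m = 21·(4q), so 21 ∣ m.

(⟸) Suppose 4 ∣ m and 21 ∣ m. Any common multiple of 4 and 21 is a multiple of their lcm; here gcd(4, 21) = 1, so lcm(4, 21) = 4·21 = 84, so 84 ∣ m.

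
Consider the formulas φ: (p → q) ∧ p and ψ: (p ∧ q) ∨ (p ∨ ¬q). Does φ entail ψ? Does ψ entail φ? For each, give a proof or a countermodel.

Not equivalent: only (⇒) holds.

(⟸) This fails. Under p = F, q = F, the left side is false but the right side is true.

(⟹) Assume the antecedent. If p is true, (p ∧ q) ∨ (p ∨ ¬q) reduces to true regardless of the other variables. If p is false, the antecedent cannot hold. Either way (p ∧ q) ∨ (p ∨ ¬q) holds.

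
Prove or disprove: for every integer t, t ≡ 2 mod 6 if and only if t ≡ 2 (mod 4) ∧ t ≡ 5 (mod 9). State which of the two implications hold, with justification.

(⇒) This fails: t = 32 gives 32 ≡ 2 (mod 6) but 32 ≡ 0 (mod 4), so the conjunction on the right does not hold.

(⇐) Conversely, if t ≡ 2 (mod 4) and t ≡ 5 (mod 9), then by the Chinese remainder theorem t ≡ 14 (mod 36). Since 14 ≡ 2 (mod 6) and 6 ∣ 36, we get t ≡ 2 (mod 6).

The forward direction fails; the converse holds.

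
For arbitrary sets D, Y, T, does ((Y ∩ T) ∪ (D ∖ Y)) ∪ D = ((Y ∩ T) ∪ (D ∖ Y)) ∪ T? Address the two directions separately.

Forward inclusion. This inclusion fails. Take D = {1}, Y = {1}, T = ∅; then 1 ∈ ((Y ∩ T) ∪ (D ∖ Y)) ∪ D but 1 ∉ ((Y ∩ T) ∪ (D ∖ Y)) ∪ T.

Reverse inclusion. This inclusion fails. Take D = ∅, Y = ∅, T = {1}; then 1 ∈ ((Y ∩ T) ∪ (D ∖ Y)) ∪ T but 1 ∉ ((Y ∩ T) ∪ (D ∖ Y)) ∪ D.

(⊆) fails and (⊇) fails.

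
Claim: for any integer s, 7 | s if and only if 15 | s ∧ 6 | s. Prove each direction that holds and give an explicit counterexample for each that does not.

Both directions fail.

[⇒] This fails: take s = 7. Certainly 7 ∣ 7, but 15 ∤ 7.

[⇐] This fails: take s = 30. Both 15 ∣ 30 and 6 ∣ 30, yet 30 is not a multiple of 7 (since 30 = 4·7 + 2), so 7 ∤ 30.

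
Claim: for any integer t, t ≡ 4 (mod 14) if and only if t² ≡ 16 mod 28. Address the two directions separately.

(→) Suppose t ≡ 4 (mod 14). Working modulo 28, t ∈ {4, 18}; for each such r, r² ≡ 16 (mod 28).

(←) This fails: take t = 10. Then 10² = 100 ≡ 16 (mod 28), yet 10 ≡ 10 (mod 14), not 4.

Only the forward direction holds.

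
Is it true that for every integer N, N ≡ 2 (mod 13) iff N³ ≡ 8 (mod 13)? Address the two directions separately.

Forward direction. Suppose N ≡ 2 (mod 13). Write N = 13j + 2. Then (13j + 2)³ = 2197j³ + 1014j² + 156j + 8 = 13(169j³ + 78j² + 12j) + 8, so N³ ≡ 8 (mod 13).

Converse. This fails: take N = 5. Then 5³ = 125 ≡ 8 (mod 13), yet 5 ≡ 5 (mod 13), not 2.

Only the forward implication holds.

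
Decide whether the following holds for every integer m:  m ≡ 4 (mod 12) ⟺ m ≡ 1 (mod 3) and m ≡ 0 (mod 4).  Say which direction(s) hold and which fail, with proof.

Both directions hold; the statement is true.

(⟹) Suppose m ≡ 4 (mod 12); write m = 12j + 4. Since 3 ∣ 12, reducing mod 3 gives m ≡ 4 ≡ 1 (mod 3); since 4 ∣ 12, reducing mod 4 gives m ≡ 4 ≡ 0 (mod 4).

(⟸) Conversely, if m ≡ 1 (mod 3) and m ≡ 0 (mod 4), then by the Chinese remainder theorem m ≡ 4 (mod 12). This is exactly m ≡ 4 (mod 12).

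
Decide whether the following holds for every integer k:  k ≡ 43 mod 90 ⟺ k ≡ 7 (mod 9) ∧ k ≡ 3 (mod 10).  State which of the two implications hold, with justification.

Both directions hold.

(⇒) Suppose k ≡ 43 (mod 90); write k = 90j + 43. Since 9 ∣ 90, reducing mod 9 gives k ≡ 43 ≡ 7 (mod 9); since 10 ∣ 90, reducing mod 10 gives k ≡ 43 ≡ 3 (mod 10).

(⇐) Conversely, if k ≡ 7 (mod 9) and k ≡ 3 (mod 10), then by the Chinese remainder theorem k ≡ 43 (mod 90). This is exactly k ≡ 43 (mod 90).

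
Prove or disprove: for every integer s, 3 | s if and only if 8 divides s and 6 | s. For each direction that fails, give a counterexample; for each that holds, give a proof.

(⟹) This fails: take s = 3. Certainly 3 ∣ 3, but 8 ∤ 3.

(⟸) Suppose 8 ∣ s and 6 ∣ s. Any common multiple of 8 and 6 is a multiple of their lcm; here lcm(8, 6) = 8·6/gcd(8, 6) = 48/2 = 24, so 24 ∣ s. Since 3 ∣ 24, it follows that 3 ∣ s.

(⇒) fails; (⇐) holds.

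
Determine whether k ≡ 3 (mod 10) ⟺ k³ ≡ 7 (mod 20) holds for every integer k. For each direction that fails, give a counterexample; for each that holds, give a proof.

(→) This fails: take k = 13. Then 13 ≡ 3 (mod 10), but 13³ = 2197 ≡ 17 (mod 20), not 7.

(←) Conversely, the residues r modulo 20 with r³ ≡ 7 (mod 20) are exactly {3}, and each is ≡ 3 (mod 10).

Not equivalent: only (⇐) holds.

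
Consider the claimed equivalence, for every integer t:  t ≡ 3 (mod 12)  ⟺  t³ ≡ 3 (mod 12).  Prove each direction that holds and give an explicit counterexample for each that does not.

[⇒] Suppose t ≡ 3 (mod 12). Write t = 12j + 3. Then (12j + 3)³ = 1728j³ + 1296j² + 324j + 27 = 12(144j³ + 108j² + 27j + 2) + 3, so t³ ≡ 3 (mod 12).

[⇐] For the converse, argue contrapositively. If t ≢ 3 (mod 12), then t is congruent to one of 0, 1, 2, 4, 5, 6, 7, 8, 9, 10, 11 modulo 12, and these give t³ ≡ 0, 1, 8, 4, 5, 0, 7, 8, 9, 4, 11 respectively — never 3.

The biconditional holds.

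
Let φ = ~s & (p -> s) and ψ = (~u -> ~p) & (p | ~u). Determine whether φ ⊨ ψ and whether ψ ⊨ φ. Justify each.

Both directions fail.

Forward direction. This fails. Under s = F, p = F, u = T, the left side is true but the right side is false.

Converse. This fails. Under s = T, p = F, u = F, the left side is false but the right side is true.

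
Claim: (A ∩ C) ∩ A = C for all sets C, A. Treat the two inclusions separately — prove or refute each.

(⊆) Let x ∈ (A ∩ C) ∩ A. Then x ∈ C ∩ A, from which x ∈ C.

(⊇) This inclusion fails. Take C = {1}, A = ∅; then 1 ∈ C but 1 ∉ (A ∩ C) ∩ A.

Only the forward inclusion holds.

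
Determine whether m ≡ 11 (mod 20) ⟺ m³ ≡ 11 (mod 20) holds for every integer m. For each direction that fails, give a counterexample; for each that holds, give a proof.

(←) Suppose m³ ≡ 11 (mod 20). The only residue r in {0, …, 19} with r³ ≡ 11 (mod 20) is r = 11, so m ≡ 11 (mod 20).

(→) Suppose m ≡ 11 (mod 20). Write m = 20j + 11. Then (20j + 11)³ = 8000j³ + 13200j² + 7260j + 1331 = 20(400j³ + 660j² + 363j + 66) + 11, so m³ ≡ 11 (mod 20).

Both implications hold.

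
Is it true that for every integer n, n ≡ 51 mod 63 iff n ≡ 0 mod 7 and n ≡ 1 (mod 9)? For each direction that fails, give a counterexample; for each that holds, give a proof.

[⇒] This fails: n = 51 gives 51 ≡ 51 (mod 63) but 51 ≡ 2 (mod 7), so the conjunction on the right does not hold.

[⇐] This fails: n = 28 satisfies both congruences on the right (28 ≡ 0 mod 7 and 28 ≡ 1 mod 9) yet 28 ≡ 28 (mod 63), not 51.

Neither direction holds.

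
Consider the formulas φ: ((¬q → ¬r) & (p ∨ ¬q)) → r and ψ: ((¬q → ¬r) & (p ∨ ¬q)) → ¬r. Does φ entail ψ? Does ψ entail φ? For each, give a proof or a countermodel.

[⇒] This fails. Under r = T, p = T, q = T, the left side is true but the right side is false.

[⇐] This fails. Under r = F, p = F, q = F, the left side is false but the right side is true.

Both directions fail.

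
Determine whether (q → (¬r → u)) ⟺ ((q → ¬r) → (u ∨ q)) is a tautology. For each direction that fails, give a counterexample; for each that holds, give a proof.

[⇒] This fails. Under u = F, q = F, r = F, the left side is true but the right side is false.

[⇐] This fails. Under u = F, q = T, r = F, the left side is false but the right side is true.

Both directions fail.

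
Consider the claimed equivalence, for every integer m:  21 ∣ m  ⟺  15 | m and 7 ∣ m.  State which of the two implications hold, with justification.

Only the reverse direction holds.

(⟹) This fails: take m = 21. Certainly 21 ∣ 21, but 15 ∤ 21.

(⟸) Suppose 15 ∣ m and 7 ∣ m. Any common multiple of 15 and 7 is a multiple of their lcm; here gcd(15, 7) = 1, so lcm(15, 7) = 15·7 = 105, so 105 ∣ m. Since 21 ∣ 105, it follows that 21 ∣ m.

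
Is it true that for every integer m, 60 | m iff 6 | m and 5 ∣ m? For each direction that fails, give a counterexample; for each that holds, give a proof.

The forward direction holds; the converse fails.

[⇒] If 60 ∣ m, write m = 60q. Since 60 = 10·6, m = 6·(10q), so 6 ∣ m; and since 60 = 12·5, m = 5·(12q), so 5 ∣ m.

[⇐] This fails: take m = 30. Both 6 ∣ 30 and 5 ∣ 30, yet 30 is not a multiple of 60 (since 30 = 0·60 + 30), so 60 ∤ 30.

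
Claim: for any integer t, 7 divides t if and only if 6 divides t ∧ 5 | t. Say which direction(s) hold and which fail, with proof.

(⇒) fails and (⇐) fails.

(→) This fails: take t = 7. Certainly 7 ∣ 7, but 6 ∤ 7.

(←) This fails: take t = 30. Both 6 ∣ 30 and 5 ∣ 30, yet 30 is not a multiple of 7 (since 30 = 4·7 + 2), so 7 ∤ 30.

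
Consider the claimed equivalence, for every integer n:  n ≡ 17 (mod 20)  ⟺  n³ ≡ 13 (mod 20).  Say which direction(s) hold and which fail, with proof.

(⟸) Suppose n³ ≡ 13 (mod 20). The only residue r in {0, …, 19} with r³ ≡ 13 (mod 20) is r = 17, so n ≡ 17 (mod 20).

(⟹) Suppose n ≡ 17 (mod 20). Write n = 20j + 17. Then (20j + 17)³ = 8000j³ + 20400j² + 17340j + 4913 = 20(400j³ + 1020j² + 867j + 245) + 13, so n³ ≡ 13 (mod 20).

Both directions hold; the statement is true.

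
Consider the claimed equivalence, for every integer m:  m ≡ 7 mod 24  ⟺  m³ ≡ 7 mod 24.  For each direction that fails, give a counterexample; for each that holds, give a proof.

[⇒] Suppose m ≡ 7 mod 24. Write m = 24j + 7. Then (24j + 7)³ = 13824j³ + 12096j² + 3528j + 343 = 24(576j³ + 504j² + 147j + 14) + 7, so m³ ≡ 7 (mod 24).

[⇐] Conversely, suppose m³ ≡ 7 (mod 24). The only residue r in {0, …, 23} with r³ ≡ 7 (mod 24) is r = 7, so m ≡ 7 (mod 24).

Equivalent; both directions hold.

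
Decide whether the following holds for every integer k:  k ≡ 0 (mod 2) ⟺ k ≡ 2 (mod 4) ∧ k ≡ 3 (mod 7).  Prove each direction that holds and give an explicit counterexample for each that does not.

(→) This fails: k = 0 gives 0 ≡ 0 (mod 2) but 0 ≡ 0 (mod 4), so the conjunction on the right does not hold.

(←) Conversely, if k ≡ 2 (mod 4) and k ≡ 3 (mod 7), then by the Chinese remainder theorem k ≡ 10 (mod 28). Since 10 ≡ 0 (mod 2) and 2 ∣ 28, we get k ≡ 0 (mod 2).

Only the converse holds.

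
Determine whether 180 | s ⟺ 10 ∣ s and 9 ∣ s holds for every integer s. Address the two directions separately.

The forward direction holds; the converse fails.

[⇒] If 180 ∣ s, write s = 180q. Since 180 = 18·10, s = 10·(18q), so 10 ∣ s; and since 180 = 20·9, s = 9·(20q), so 9 ∣ s.

[⇐] This fails: take s = 90. Both 10 ∣ 90 and 9 ∣ 90, yet 90 is not a multiple of 180 (since 90 = 0·180 + 90), so 180 ∤ 90.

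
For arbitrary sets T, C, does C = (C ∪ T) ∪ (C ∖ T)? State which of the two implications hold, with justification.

(⊆) Let x ∈ C. Then either x ∈ C and x ∉ T; or x ∈ T ∩ C. In each case x ∈ (C ∪ T) ∪ (C ∖ T), so C ⊆ (C ∪ T) ∪ (C ∖ T).

(⊇) This inclusion fails. Take T = {1}, C = ∅; then 1 ∈ (C ∪ T) ∪ (C ∖ T) but 1 ∉ C.

The sets are not equal: only the forward inclusion holds.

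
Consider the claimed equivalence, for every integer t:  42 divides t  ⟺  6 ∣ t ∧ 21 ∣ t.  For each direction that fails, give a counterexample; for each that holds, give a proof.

[⇒] If 42 ∣ t, write t = 42q. Since 42 = 7·6, t = 6·(7q), so 6 ∣ t; and since 42 = 2·21, t = 21·(2q), so 21 ∣ t.

[⇐] Suppose 6 ∣ t and 21 ∣ t. Any common multiple of 6 and 21 is a multiple of their lcm; here lcm(6, 21) = 6·21/gcd(6, 21) = 126/3 = 42, so 42 ∣ t.

Both directions hold; the statement is true.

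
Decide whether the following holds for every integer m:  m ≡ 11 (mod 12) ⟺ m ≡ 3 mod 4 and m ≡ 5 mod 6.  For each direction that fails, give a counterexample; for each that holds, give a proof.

Both directions hold; the statement is true.

(⟹) Suppose m ≡ 11 (mod 12); write m = 12j + 11. Since 4 ∣ 12, reducing mod 4 gives m ≡ 11 ≡ 3 (mod 4); since 6 ∣ 12, reducing mod 6 gives m ≡ 11 ≡ 5 (mod 6).

(⟸) Conversely, if m ≡ 3 (mod 4) and m ≡ 5 (mod 6), then by the Chinese remainder theorem m ≡ 11 (mod 12). This is exactly m ≡ 11 (mod 12).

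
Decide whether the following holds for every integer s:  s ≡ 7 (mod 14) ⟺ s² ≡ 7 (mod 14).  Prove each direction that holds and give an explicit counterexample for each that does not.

[⇒] Suppose s ≡ 7 (mod 14). Write s = 14j + 7. Then (14j + 7)² = 196j² + 196j + 49 = 14(14j² + 14j + 3) + 7, so s² ≡ 7 (mod 14).

[⇐] Conversely, suppose s² ≡ 7 (mod 14). The only residue r in {0, …, 13} with r² ≡ 7 (mod 14) is r = 7, so s ≡ 7 (mod 14).

Both directions hold.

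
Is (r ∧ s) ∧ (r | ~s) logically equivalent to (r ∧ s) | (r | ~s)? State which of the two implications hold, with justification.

The forward direction holds; the converse fails.

[⇐] This fails. Under r = F, s = F, the left side is false but the right side is true.

[⇒] Assume the antecedent. If r is true, (r ∧ s) | (r | ~s) reduces to true regardless of the other variables. If r is false, the antecedent cannot hold. Either way (r ∧ s) | (r | ~s) holds.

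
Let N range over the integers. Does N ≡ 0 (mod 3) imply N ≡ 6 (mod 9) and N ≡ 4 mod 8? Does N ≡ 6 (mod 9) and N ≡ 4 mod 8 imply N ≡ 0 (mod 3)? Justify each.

Not equivalent: only (⇐) holds.

Converse. If N ≡ 6 (mod 9) and N ≡ 4 (mod 8), then by the Chinese remainder theorem N ≡ 60 (mod 72). Since 60 ≡ 0 (mod 3) and 3 ∣ 72, we get N ≡ 0 (mod 3).

Forward direction. This fails: N = 0 gives 0 ≡ 0 (mod 3) but 0 ≡ 0 (mod 9), so the conjunction on the right does not hold.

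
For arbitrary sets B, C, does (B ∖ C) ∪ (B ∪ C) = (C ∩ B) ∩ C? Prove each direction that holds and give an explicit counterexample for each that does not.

(⟹) This inclusion fails. Take B = {1}, C = ∅; then 1 ∈ (B ∖ C) ∪ (B ∪ C) but 1 ∉ (C ∩ B) ∩ C.

(⟸) Let x ∈ (C ∩ B) ∩ C. Then x ∈ B ∩ C, from which x ∈ (B ∖ C) ∪ (B ∪ C).

The sets are not equal: only the reverse inclusion holds.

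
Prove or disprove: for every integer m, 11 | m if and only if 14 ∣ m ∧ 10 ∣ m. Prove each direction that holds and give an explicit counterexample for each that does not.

Neither implication holds.

Forward direction. This fails: take m = 11. Certainly 11 ∣ 11, but 14 ∤ 11.

Converse. This fails: take m = 70. Both 14 ∣ 70 and 10 ∣ 70, yet 70 is not a multiple of 11 (since 70 = 6·11 + 4), so 11 ∤ 70.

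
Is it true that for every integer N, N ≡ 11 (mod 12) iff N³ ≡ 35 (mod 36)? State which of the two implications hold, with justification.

Both directions hold.

[⇒] Suppose N ≡ 11 (mod 12). Working modulo 36, N ∈ {11, 23, 35}; for each such r, r³ ≡ 35 (mod 36).

[⇐] Conversely, the residues r modulo 36 with r³ ≡ 35 (mod 36) are exactly {11, 23, 35}, and each is ≡ 11 (mod 12).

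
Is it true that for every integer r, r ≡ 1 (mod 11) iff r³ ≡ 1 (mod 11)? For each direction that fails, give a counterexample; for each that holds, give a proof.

Equivalent; both directions hold.

(⟹) Suppose r ≡ 1 (mod 11). Write r = 11j + 1. Then (11j + 1)³ = 1331j³ + 363j² + 33j + 1 = 11(121j³ + 33j² + 3j) + 1, so r³ ≡ 1 (mod 11).

(⟸) Conversely, suppose r³ ≡ 1 (mod 11). The only residue r in {0, …, 10} with r³ ≡ 1 (mod 11) is r = 1, so r ≡ 1 (mod 11).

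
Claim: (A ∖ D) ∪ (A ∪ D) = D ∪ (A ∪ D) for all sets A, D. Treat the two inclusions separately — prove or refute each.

Both inclusions hold; the sets are equal.

(⟹) Let x ∈ (A ∖ D) ∪ (A ∪ D). Then either x ∈ A and x ∉ D; or x ∈ D and x ∉ A; or x ∈ A ∩ D. In each case x ∈ D ∪ (A ∪ D), so (A ∖ D) ∪ (A ∪ D) ⊆ D ∪ (A ∪ D).

(⟸) Let x ∈ D ∪ (A ∪ D). Then either x ∈ A and x ∉ D; or x ∈ D and x ∉ A; or x ∈ A ∩ D. In each case x ∈ (A ∖ D) ∪ (A ∪ D), so D ∪ (A ∪ D) ⊆ (A ∖ D) ∪ (A ∪ D).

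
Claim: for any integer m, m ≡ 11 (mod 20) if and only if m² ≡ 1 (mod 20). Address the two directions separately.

The forward direction holds; the converse fails.

Forward direction. Suppose m ≡ 11 (mod 20). Write m = 20j + 11. Then (20j + 11)² = 400j² + 440j + 121 = 20(20j² + 22j + 6) + 1, so m² ≡ 1 (mod 20).

Converse. This fails: take m = 1. Then 1² = 1 ≡ 1 (mod 20), yet 1 ≡ 1 (mod 20), not 11.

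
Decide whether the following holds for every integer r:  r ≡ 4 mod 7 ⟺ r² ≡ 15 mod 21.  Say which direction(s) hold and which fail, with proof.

[⇒] This fails: take r = 4. Then 4 ≡ 4 (mod 7), but 4² = 16 ≡ 16 (mod 21), not 15.

[⇐] This fails: take r = 6. Then 6² = 36 ≡ 15 (mod 21), yet 6 ≡ 6 (mod 7), not 4.

Neither implication holds.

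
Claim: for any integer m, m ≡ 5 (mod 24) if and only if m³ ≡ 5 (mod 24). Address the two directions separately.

Both implications hold.

Forward direction. Suppose m ≡ 5 (mod 24). Write m = 24j + 5. Then (24j + 5)³ = 13824j³ + 8640j² + 1800j + 125 = 24(576j³ + 360j² + 75j + 5) + 5, so m³ ≡ 5 (mod 24).

Converse. Suppose m³ ≡ 5 (mod 24). The only residue r in {0, …, 23} with r³ ≡ 5 (mod 24) is r = 5, so m ≡ 5 (mod 24).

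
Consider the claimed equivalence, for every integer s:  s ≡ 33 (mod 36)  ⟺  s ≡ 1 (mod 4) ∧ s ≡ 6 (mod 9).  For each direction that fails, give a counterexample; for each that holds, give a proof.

(←) If s ≡ 1 (mod 4) and s ≡ 6 (mod 9), then by the Chinese remainder theorem s ≡ 33 (mod 36). This is exactly s ≡ 33 (mod 36).

(→) Suppose s ≡ 33 (mod 36); write s = 36j + 33. Since 4 ∣ 36, reducing mod 4 gives s ≡ 33 ≡ 1 (mod 4); since 9 ∣ 36, reducing mod 9 gives s ≡ 33 ≡ 6 (mod 9).

Both directions hold; the statement is true.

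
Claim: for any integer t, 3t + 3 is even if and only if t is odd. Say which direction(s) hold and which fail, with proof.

Forward direction. Suppose 3t + 3 is even. Since 3 is odd, 3t and t have the same parity, so 3t + 3 ≡ t + 3 (mod 2). As 3 is odd, 3t + 3 is even exactly when t is odd. Thus t is odd.

Converse. Suppose t is odd; write t = 2j + 1. Then 3t + 3 = 3·(2j + 1) + 3 = 2·3j + 6, which is even.

Both implications hold.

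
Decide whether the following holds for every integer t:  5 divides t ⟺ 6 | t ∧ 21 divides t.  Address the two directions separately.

(→) This fails: take t = 5. Certainly 5 ∣ 5, but 6 ∤ 5.

(←) This fails: take t = 42. Both 6 ∣ 42 and 21 ∣ 42, yet 42 is not a multiple of 5 (since 42 = 8·5 + 2), so 5 ∤ 42.

Neither implication holds.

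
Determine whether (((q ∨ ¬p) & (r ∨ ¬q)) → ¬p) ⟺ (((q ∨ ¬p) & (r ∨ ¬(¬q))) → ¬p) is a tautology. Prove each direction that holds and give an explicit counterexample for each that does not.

(⇒) fails; (⇐) holds.

Forward direction. This fails. Under p = T, r = F, q = T, the left side is true but the right side is false.

Converse. Assume the antecedent. If p is true, the antecedent forces (p = T, r = F, q = F) or (p = T, r = T, q = F), and ((q ∨ ¬p) & (r ∨ ¬q)) → ¬p holds there. If p is false, ((q ∨ ¬p) & (r ∨ ¬q)) → ¬p reduces to true regardless of the other variables. Either way ((q ∨ ¬p) & (r ∨ ¬q)) → ¬p holds.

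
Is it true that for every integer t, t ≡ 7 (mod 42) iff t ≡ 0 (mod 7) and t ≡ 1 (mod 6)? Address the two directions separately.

Equivalent; both directions hold.

Converse. If t ≡ 0 (mod 7) and t ≡ 1 (mod 6), then by the Chinese remainder theorem t ≡ 7 (mod 42). This is exactly t ≡ 7 (mod 42).

Forward direction. Suppose t ≡ 7 (mod 42); write t = 42j + 7. Since 7 ∣ 42, reducing mod 7 gives t ≡ 7 ≡ 0 (mod 7); since 6 ∣ 42, reducing mod 6 gives t ≡ 7 ≡ 1 (mod 6).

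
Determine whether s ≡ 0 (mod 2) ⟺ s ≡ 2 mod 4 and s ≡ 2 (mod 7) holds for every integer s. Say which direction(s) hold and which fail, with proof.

The forward direction fails; the converse holds.

Converse. If s ≡ 2 (mod 4) and s ≡ 2 (mod 7), then by the Chinese remainder theorem s ≡ 2 (mod 28). Since 2 ≡ 0 (mod 2) and 2 ∣ 28, we get s ≡ 0 (mod 2).

Forward direction. This fails: s = 0 gives 0 ≡ 0 (mod 2) but 0 ≡ 0 (mod 4), so the conjunction on the right does not hold.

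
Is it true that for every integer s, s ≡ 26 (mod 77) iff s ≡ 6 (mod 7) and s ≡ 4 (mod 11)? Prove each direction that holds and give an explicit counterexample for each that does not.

(⇒) This fails: s = 26 gives 26 ≡ 26 (mod 77) but 26 ≡ 5 (mod 7), so the conjunction on the right does not hold.

(⇐) This fails: s = 48 satisfies both congruences on the right (48 ≡ 6 mod 7 and 48 ≡ 4 mod 11) yet 48 ≡ 48 (mod 77), not 26.

Both directions fail.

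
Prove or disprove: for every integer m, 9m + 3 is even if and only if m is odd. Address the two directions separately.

Both implications hold.

(⟹) Suppose 9m + 3 is even. Since 9 is odd, 9m and m have the same parity, so 9m + 3 ≡ m + 3 (mod 2). As 3 is odd, 9m + 3 is even exactly when m is odd. Thus m is odd.

(⟸) Conversely, suppose m is odd; write m = 2j + 1. Then 9m + 3 = 9·(2j + 1) + 3 = 2·9j + 12, which is even.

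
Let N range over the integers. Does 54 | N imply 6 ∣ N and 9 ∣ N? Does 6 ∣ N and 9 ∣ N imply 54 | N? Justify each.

Only the forward implication holds.

[⇒] If 54 ∣ N, write N = 54q. Since 54 = 9·6, N = 6·(9q), so 6 ∣ N; and since 54 = 6·9, N = 9·(6q), so 9 ∣ N.

[⇐] This fails: take N = 18. Both 6 ∣ 18 and 9 ∣ 18, yet 18 is not a multiple of 54 (since 18 = 0·54 + 18), so 54 ∤ 18.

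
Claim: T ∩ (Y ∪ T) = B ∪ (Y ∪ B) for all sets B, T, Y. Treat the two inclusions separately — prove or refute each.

(⟹) This inclusion fails. Take B = ∅, T = {1}, Y = ∅; then 1 ∈ T ∩ (Y ∪ T) but 1 ∉ B ∪ (Y ∪ B).

(⟸) This inclusion fails. Take B = {1}, T = ∅, Y = ∅; then 1 ∈ B ∪ (Y ∪ B) but 1 ∉ T ∩ (Y ∪ T).

Both inclusions fail.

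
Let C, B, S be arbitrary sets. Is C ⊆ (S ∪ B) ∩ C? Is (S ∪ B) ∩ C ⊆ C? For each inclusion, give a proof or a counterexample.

(⊆) This inclusion fails. Take C = {1}, B = ∅, S = ∅; then 1 ∈ C but 1 ∉ (S ∪ B) ∩ C.

(⊇) Let x ∈ (S ∪ B) ∩ C. Then either x ∈ C ∩ B and x ∉ S; or x ∈ C ∩ S and x ∉ B; or x ∈ C ∩ B ∩ S. In each case x ∈ C, so (S ∪ B) ∩ C ⊆ C.

Only the reverse inclusion holds.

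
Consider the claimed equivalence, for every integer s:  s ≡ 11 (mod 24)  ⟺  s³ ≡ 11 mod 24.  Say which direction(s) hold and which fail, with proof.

[⇒] Suppose s ≡ 11 (mod 24). Write s = 24j + 11. Then (24j + 11)³ = 13824j³ + 19008j² + 8712j + 1331 = 24(576j³ + 792j² + 363j + 55) + 11, so s³ ≡ 11 (mod 24).

[⇐] Conversely, suppose s³ ≡ 11 (mod 24). The only residue r in {0, …, 23} with r³ ≡ 11 (mod 24) is r = 11, so s ≡ 11 (mod 24).

Both implications hold.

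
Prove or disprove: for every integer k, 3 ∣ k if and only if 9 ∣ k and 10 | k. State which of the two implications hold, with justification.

Only the reverse direction holds.

[⇒] This fails: take k = 3. Certainly 3 ∣ 3, but 9 ∤ 3.

[⇐] Suppose 9 ∣ k and 10 ∣ k. Any common multiple of 9 and 10 is a multiple of their lcm; here gcd(9, 10) = 1, so lcm(9, 10) = 9·10 = 90, so 90 ∣ k. Since 3 ∣ 90, it follows that 3 ∣ k.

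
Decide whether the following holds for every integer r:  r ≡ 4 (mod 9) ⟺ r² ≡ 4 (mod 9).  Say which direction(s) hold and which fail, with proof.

Neither direction holds.

(⟹) This fails: take r = 4. Then 4 ≡ 4 (mod 9), but 4² = 16 ≡ 7 (mod 9), not 4.

(⟸) This fails: take r = 2. Then 2² = 4 ≡ 4 (mod 9), yet 2 ≡ 2 (mod 9), not 4.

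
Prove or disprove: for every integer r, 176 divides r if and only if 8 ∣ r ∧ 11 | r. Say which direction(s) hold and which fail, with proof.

[⇒] If 176 ∣ r, write r = 176q. Since 176 = 22·8, r = 8·(22q), so 8 ∣ r; and since 176 = 16·11, r = 11·(16q), so 11 ∣ r.

[⇐] This fails: take r = 88. Both 8 ∣ 88 and 11 ∣ 88, yet 88 is not a multiple of 176 (since 88 = 0·176 + 88), so 176 ∤ 88.

Only the forward direction holds.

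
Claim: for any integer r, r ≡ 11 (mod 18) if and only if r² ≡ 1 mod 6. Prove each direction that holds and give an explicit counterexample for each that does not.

(⇒) holds; (⇐) fails.

Forward direction. Suppose r ≡ 11 (mod 18). Then r² ≡ 11² = 121 (mod 18), and since 6 ∣ 18, also r² ≡ 1 (mod 6).

Converse. This fails: take r = 1. Then 1² = 1 ≡ 1 (mod 6), yet 1 ≡ 1 (mod 18), not 11.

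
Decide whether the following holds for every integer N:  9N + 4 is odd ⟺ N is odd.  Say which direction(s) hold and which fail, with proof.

Both implications hold.

(⟹) Suppose 9N + 4 is odd. Since 9 is odd, 9N and N have the same parity, so 9N + 4 ≡ N + 4 (mod 2). As 4 is even, 9N + 4 is odd exactly when N is odd. Thus N is odd.

(⟸) Conversely, suppose N is odd; write N = 2j + 1. Then 9N + 4 = 9·(2j + 1) + 4 = 2·9j + 13, which is odd.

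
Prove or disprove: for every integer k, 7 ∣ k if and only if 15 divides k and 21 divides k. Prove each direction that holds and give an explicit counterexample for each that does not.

Only the converse holds.

(⇒) This fails: take k = 7. Certainly 7 ∣ 7, but 15 ∤ 7.

(⇐) Suppose 15 ∣ k and 21 ∣ k. Any common multiple of 15 and 21 is a multiple of their lcm; here lcm(15, 21) = 15·21/gcd(15, 21) = 315/3 = 105, so 105 ∣ k. Since 7 ∣ 105, it follows that 7 ∣ k.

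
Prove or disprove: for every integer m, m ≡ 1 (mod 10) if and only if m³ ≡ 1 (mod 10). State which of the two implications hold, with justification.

Both implications hold.

(⟹) Suppose m ≡ 1 (mod 10). Write m = 10j + 1. Then (10j + 1)³ = 1000j³ + 300j² + 30j + 1 = 10(100j³ + 30j² + 3j) + 1, so m³ ≡ 1 (mod 10).

(⟸) For the converse, argue contrapositively. If m ≢ 1 (mod 10), then m is congruent to one of 0, 2, 3, 4, 5, 6, 7, 8, 9 modulo 10, and these give m³ ≡ 0, 8, 7, 4, 5, 6, 3, 2, 9 respectively — never 1.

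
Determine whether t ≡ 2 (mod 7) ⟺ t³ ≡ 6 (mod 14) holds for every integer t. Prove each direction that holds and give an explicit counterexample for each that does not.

[⇒] This fails: take t = 2. Then 2 ≡ 2 (mod 7), but 2³ = 8 ≡ 8 (mod 14), not 6.

[⇐] This fails: take t = 6. Then 6³ = 216 ≡ 6 (mod 14), yet 6 ≡ 6 (mod 7), not 2.

Neither direction holds.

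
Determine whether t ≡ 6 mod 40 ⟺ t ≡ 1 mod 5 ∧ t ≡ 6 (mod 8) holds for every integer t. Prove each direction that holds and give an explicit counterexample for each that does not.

[⇒] Suppose t ≡ 6 (mod 40); write t = 40j + 6. Since 5 ∣ 40, reducing mod 5 gives t ≡ 6 ≡ 1 (mod 5); since 8 ∣ 40, reducing mod 8 gives t ≡ 6 (mod 8).

[⇐] Conversely, if t ≡ 1 (mod 5) and t ≡ 6 (mod 8), then by the Chinese remainder theorem t ≡ 6 (mod 40). This is exactly t ≡ 6 (mod 40).

Both directions hold.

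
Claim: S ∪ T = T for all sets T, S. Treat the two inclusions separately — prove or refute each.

(⟹) This inclusion fails. Take T = ∅, S = {1}; then 1 ∈ S ∪ T but 1 ∉ T.

(⟸) Let x ∈ T. Then either x ∈ T and x ∉ S; or x ∈ T ∩ S. In each case x ∈ S ∪ T, so T ⊆ S ∪ T.

Only the reverse inclusion holds.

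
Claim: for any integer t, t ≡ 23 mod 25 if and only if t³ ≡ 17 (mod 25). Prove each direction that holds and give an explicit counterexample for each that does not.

Both directions hold.

[⇒] Suppose t ≡ 23 mod 25. Write t = 25j + 23. Then (25j + 23)³ = 15625j³ + 43125j² + 39675j + 12167 = 25(625j³ + 1725j² + 1587j + 486) + 17, so t³ ≡ 17 (mod 25).

[⇐] Conversely, suppose t³ ≡ 17 (mod 25). The only residue r in {0, …, 24} with r³ ≡ 17 (mod 25) is r = 23, so t ≡ 23 (mod 25).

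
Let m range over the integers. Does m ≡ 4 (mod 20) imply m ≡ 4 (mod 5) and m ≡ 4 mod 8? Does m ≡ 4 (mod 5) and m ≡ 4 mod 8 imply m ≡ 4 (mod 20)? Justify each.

[⇐] If m ≡ 4 (mod 5) and m ≡ 4 (mod 8), then by the Chinese remainder theorem m ≡ 4 (mod 40). Since 4 ≡ 4 (mod 20) and 20 ∣ 40, we get m ≡ 4 (mod 20).

[⇒] This fails: m = 24 gives 24 ≡ 4 (mod 20) but 24 ≡ 0 (mod 8), so the conjunction on the right does not hold.

The forward direction fails; the converse holds.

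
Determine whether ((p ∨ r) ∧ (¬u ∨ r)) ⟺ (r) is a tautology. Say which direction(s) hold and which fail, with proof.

(⇒) This fails. Under r = F, p = T, u = F, the left side is true but the right side is false.

(⇐) Assume the antecedent. If r is true, (p ∨ r) ∧ (¬u ∨ r) reduces to true regardless of the other variables. If r is false, the antecedent cannot hold. Either way (p ∨ r) ∧ (¬u ∨ r) holds.

Not equivalent: only (⇐) holds.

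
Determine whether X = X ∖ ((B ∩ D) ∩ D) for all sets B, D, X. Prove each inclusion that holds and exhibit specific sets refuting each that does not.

(⊆) This inclusion fails. Take B = {1}, D = {1}, X = {1}; then 1 ∈ X but 1 ∉ X ∖ ((B ∩ D) ∩ D).

(⊇) Let x ∈ X ∖ ((B ∩ D) ∩ D). Then either x ∈ X and x ∉ B, D; or x ∈ B ∩ X and x ∉ D; or x ∈ D ∩ X and x ∉ B. In each case x ∈ X, so X ∖ ((B ∩ D) ∩ D) ⊆ X.

The sets are not equal: only the reverse inclusion holds.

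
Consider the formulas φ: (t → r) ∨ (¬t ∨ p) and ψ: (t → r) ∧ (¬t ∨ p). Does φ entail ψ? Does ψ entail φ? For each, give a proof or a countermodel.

Not equivalent: only (⇐) holds.

Forward direction. This fails. Under t = T, r = T, p = F, the left side is true but the right side is false.

Converse. Assume the antecedent. If t is true, the antecedent forces (t = T, r = T, p = T), and (t → r) ∨ (¬t ∨ p) holds there. If t is false, (t → r) ∨ (¬t ∨ p) reduces to true regardless of the other variables. Either way (t → r) ∨ (¬t ∨ p) holds.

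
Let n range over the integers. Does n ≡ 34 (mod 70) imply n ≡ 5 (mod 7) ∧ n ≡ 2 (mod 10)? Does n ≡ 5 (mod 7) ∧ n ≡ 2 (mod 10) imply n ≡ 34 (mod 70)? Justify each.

Neither implication holds.

(⟹) This fails: n = 34 gives 34 ≡ 34 (mod 70) but 34 ≡ 6 (mod 7), so the conjunction on the right does not hold.

(⟸) This fails: n = 12 satisfies both congruences on the right (12 ≡ 5 mod 7 and 12 ≡ 2 mod 10) yet 12 ≡ 12 (mod 70), not 34.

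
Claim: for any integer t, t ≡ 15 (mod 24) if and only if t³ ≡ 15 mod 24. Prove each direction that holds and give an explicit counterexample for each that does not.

Equivalent; both directions hold.

Forward direction. Suppose t ≡ 15 (mod 24). Write t = 24j + 15. Then (24j + 15)³ = 13824j³ + 25920j² + 16200j + 3375 = 24(576j³ + 1080j² + 675j + 140) + 15, so t³ ≡ 15 (mod 24).

Converse. Suppose t³ ≡ 15 (mod 24). The only residue r in {0, …, 23} with r³ ≡ 15 (mod 24) is r = 15, so t ≡ 15 (mod 24).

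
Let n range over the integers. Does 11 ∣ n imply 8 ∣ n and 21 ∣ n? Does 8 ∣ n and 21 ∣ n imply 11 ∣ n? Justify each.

(⇒) This fails: take n = 11. Certainly 11 ∣ 11, but 8 ∤ 11.

(⇐) This fails: take n = 168. Both 8 ∣ 168 and 21 ∣ 168, yet 168 is not a multiple of 11 (since 168 = 15·11 + 3), so 11 ∤ 168.

(⇒) fails and (⇐) fails.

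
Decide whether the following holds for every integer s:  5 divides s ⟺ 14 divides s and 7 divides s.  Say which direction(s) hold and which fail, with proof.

(⟹) This fails: take s = 5. Certainly 5 ∣ 5, but 14 ∤ 5.

(⟸) This fails: take s = 14. Both 14 ∣ 14 and 7 ∣ 14, yet 14 is not a multiple of 5 (since 14 = 2·5 + 4), so 5 ∤ 14.

Neither direction holds.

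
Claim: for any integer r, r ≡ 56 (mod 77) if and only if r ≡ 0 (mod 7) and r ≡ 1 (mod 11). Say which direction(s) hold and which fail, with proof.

Both directions hold; the statement is true.

(→) Suppose r ≡ 56 (mod 77); write r = 77j + 56. Since 7 ∣ 77, reducing mod 7 gives r ≡ 56 ≡ 0 (mod 7); since 11 ∣ 77, reducing mod 11 gives r ≡ 56 ≡ 1 (mod 11).

(←) Conversely, if r ≡ 0 (mod 7) and r ≡ 1 (mod 11), then by the Chinese remainder theorem r ≡ 56 (mod 77). This is exactly r ≡ 56 (mod 77).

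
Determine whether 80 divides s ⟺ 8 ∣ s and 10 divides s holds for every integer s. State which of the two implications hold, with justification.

(⇒) If 80 ∣ s, write s = 80q. Since 80 = 10·8, s = 8·(10q), so 8 ∣ s; and since 80 = 8·10, s = 10·(8q), so 10 ∣ s.

(⇐) This fails: take s = 40. Both 8 ∣ 40 and 10 ∣ 40, yet 40 is not a multiple of 80 (since 40 = 0·80 + 40), so 80 ∤ 40.

(⇒) holds; (⇐) fails.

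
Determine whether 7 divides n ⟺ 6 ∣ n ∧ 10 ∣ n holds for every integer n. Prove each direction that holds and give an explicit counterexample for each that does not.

Both directions fail.

Forward direction. This fails: take n = 7. Certainly 7 ∣ 7, but 6 ∤ 7.

Converse. This fails: take n = 30. Both 6 ∣ 30 and 10 ∣ 30, yet 30 is not a multiple of 7 (since 30 = 4·7 + 2), so 7 ∤ 30.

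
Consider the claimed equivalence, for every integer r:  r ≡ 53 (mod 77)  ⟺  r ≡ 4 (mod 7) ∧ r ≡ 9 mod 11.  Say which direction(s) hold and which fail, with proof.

The biconditional holds.

(⇐) If r ≡ 4 (mod 7) and r ≡ 9 (mod 11), then by the Chinese remainder theorem r ≡ 53 (mod 77). This is exactly r ≡ 53 (mod 77).

(⇒) Suppose r ≡ 53 (mod 77); write r = 77j + 53. Since 7 ∣ 77, reducing mod 7 gives r ≡ 53 ≡ 4 (mod 7); since 11 ∣ 77, reducing mod 11 gives r ≡ 53 ≡ 9 (mod 11).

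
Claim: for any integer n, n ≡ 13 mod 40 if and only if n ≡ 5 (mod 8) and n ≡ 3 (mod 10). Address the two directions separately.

(→) Suppose n ≡ 13 (mod 40); write n = 40j + 13. Since 8 ∣ 40, reducing mod 8 gives n ≡ 13 ≡ 5 (mod 8); since 10 ∣ 40, reducing mod 10 gives n ≡ 13 ≡ 3 (mod 10).

(←) Conversely, if n ≡ 5 (mod 8) and n ≡ 3 (mod 10), then by the Chinese remainder theorem n ≡ 13 (mod 40). This is exactly n ≡ 13 (mod 40).

Equivalent; both directions hold.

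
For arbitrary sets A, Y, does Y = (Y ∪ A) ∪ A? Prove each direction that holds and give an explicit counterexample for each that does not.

Only the forward inclusion holds.

(⊆) Let x ∈ Y. Then either x ∈ Y and x ∉ A; or x ∈ A ∩ Y. In each case x ∈ (Y ∪ A) ∪ A, so Y ⊆ (Y ∪ A) ∪ A.

(⊇) This inclusion fails. Take A = {1}, Y = ∅; then 1 ∈ (Y ∪ A) ∪ A but 1 ∉ Y.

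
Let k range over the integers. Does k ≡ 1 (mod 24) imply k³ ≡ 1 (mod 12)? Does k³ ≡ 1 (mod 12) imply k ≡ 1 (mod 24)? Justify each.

(←) This fails: take k = 13. Then 13³ = 2197 ≡ 1 (mod 12), yet 13 ≡ 13 (mod 24), not 1.

(→) Suppose k ≡ 1 (mod 24). Then k³ ≡ 1³ = 1 (mod 24), and since 12 ∣ 24, also k³ ≡ 1 (mod 12).

Not equivalent: only (⇒) holds.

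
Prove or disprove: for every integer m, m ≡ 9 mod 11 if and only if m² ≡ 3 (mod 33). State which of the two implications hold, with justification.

[⇒] This fails: take m = 9. Then 9 ≡ 9 (mod 11), but 9² = 81 ≡ 15 (mod 33), not 3.

[⇐] This fails: take m = 6. Then 6² = 36 ≡ 3 (mod 33), yet 6 ≡ 6 (mod 11), not 9.

Neither direction holds.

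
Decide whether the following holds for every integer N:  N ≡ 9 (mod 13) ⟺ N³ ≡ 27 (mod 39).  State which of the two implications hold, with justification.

Both directions fail.

(→) This fails: take N = 22. Then 22 ≡ 9 (mod 13), but 22³ = 10648 ≡ 1 (mod 39), not 27.

(←) This fails: take N = 3. Then 3³ = 27 ≡ 27 (mod 39), yet 3 ≡ 3 (mod 13), not 9.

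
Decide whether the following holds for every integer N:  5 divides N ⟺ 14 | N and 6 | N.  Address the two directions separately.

(⇒) fails and (⇐) fails.

[⇒] This fails: take N = 5. Certainly 5 ∣ 5, but 14 ∤ 5.

[⇐] This fails: take N = 42. Both 14 ∣ 42 and 6 ∣ 42, yet 42 is not a multiple of 5 (since 42 = 8·5 + 2), so 5 ∤ 42.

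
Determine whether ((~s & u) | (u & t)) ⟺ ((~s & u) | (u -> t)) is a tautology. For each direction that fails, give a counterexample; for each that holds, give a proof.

[⇐] This fails. Under t = F, u = F, s = F, the left side is false but the right side is true.

[⇒] Assume the antecedent. If t is true, (~s & u) | (u -> t) reduces to true regardless of the other variables. If t is false, the antecedent forces (t = F, u = T, s = F), and (~s & u) | (u -> t) holds there. Either way (~s & u) | (u -> t) holds.

The forward direction holds; the converse fails.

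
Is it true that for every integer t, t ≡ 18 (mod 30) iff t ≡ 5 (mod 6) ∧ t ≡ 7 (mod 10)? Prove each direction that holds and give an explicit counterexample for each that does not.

Both directions fail.

[⇒] This fails: t = 18 gives 18 ≡ 18 (mod 30) but 18 ≡ 0 (mod 6), so the conjunction on the right does not hold.

[⇐] This fails: t = 17 satisfies both congruences on the right (17 ≡ 5 mod 6 and 17 ≡ 7 mod 10) yet 17 ≡ 17 (mod 30), not 18.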